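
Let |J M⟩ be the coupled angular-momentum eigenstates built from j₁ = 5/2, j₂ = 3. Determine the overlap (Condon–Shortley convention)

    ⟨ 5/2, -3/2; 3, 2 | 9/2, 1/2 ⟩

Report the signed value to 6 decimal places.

√[10·1!4!5!/11! · 1!4!5!1!5!4!] = √(460800/77)
  +(−1)^0/∏(0,1,4,5,0,0)! = 1/2880  (running 1/2880)
  +(−1)^1/∏(1,0,3,4,1,1)! = -1/144  (running -19/2880)
⟨..|..⟩ = √(460800/77)·(-19/2880) = -0.510355

−√(361/1386) = -0.510355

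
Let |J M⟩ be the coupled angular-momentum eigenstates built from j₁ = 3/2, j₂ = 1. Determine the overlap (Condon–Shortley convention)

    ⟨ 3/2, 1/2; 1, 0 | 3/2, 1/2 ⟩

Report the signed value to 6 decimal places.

√[4·1!2!1!/5! · 2!1!1!1!2!1!] = √(4/15)
  +(−1)^0/∏(0,1,1,1,1,0)! = 1  (running 1)
  +(−1)^1/∏(1,0,0,0,2,1)! = -1/2  (running 1/2)
⟨..|..⟩ = √(4/15)·(1/2) = +0.258199

+√(1/15) = +0.258199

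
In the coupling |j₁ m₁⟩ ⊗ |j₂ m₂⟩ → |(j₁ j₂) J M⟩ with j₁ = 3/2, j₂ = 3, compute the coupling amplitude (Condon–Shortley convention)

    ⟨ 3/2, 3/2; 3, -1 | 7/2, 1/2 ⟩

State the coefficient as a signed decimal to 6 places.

triangle: 1!×2!×5!/9! = 240/362880
(j±m)!: 3!×0!×2!×4!×4!×3! = 41472
prefactor² = (2J+1)×Δ×N² = 1536/7
  k=0: +1/(0!×1!×0!×2!×2!×3!) = 1/24
Σ = 1/24  ⇒  CG² = 1536/7×1/24² = 8/21
CG = +√(8/21) = +0.617213

+√(8/21) ≈ +0.617213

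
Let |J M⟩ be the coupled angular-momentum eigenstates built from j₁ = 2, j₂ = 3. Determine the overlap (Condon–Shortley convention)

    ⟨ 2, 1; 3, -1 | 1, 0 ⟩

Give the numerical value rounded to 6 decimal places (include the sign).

−√(8/35) ≈ -0.478091

√[3·4!0!2!/7! · 3!1!2!4!1!1!] = √(288/35)
  +(−1)^1/∏(1,3,0,1,0,1)! = -1/6  (running -1/6)
⟨..|..⟩ = √(288/35)·(-1/6) = -0.478091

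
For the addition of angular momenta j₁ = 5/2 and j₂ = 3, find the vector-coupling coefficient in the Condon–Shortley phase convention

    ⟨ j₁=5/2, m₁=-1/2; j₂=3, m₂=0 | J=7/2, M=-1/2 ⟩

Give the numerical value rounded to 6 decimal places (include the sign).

triangle: 2!×3!×4!/10! = 288/3628800
(j±m)!: 2!×3!×3!×3!×3!×4! = 62208
prefactor² = (2J+1)×Δ×N² = 6912/175
  k=0: +1/(0!×2!×3!×3!×0!×1!) = 1/72
  k=1: −1/(1!×1!×2!×2!×1!×2!) = -1/8
  k=2: +1/(2!×0!×1!×1!×2!×3!) = 1/24
Σ = -5/72  ⇒  CG² = 6912/175×(-5/72)² = 4/21
CG = −√(4/21) = -0.436436

-0.436436  (= −√(4/21))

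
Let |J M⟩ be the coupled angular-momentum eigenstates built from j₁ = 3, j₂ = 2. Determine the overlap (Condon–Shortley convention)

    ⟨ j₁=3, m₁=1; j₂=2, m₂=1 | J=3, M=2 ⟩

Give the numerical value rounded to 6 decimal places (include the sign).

−√(1/4) = -0.500000

triangle: 2!×4!×2!/9! = 96/362880
(j±m)!: 4!×2!×3!×1!×5!×1! = 34560
prefactor² = (2J+1)×Δ×N² = 64
  k=1: −1/(1!×1!×1!×2!×3!×0!) = -1/12
  k=2: +1/(2!×0!×0!×1!×4!×1!) = 1/48
Σ = -1/16  ⇒  CG² = 64×(-1/16)² = 1/4
CG = −√(1/4) = -0.500000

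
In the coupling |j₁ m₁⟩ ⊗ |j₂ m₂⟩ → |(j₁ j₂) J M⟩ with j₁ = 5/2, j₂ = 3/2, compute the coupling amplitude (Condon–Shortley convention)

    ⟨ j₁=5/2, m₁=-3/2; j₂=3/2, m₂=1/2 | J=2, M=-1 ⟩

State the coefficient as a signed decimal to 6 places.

j₁+j₂−J=2  J+j₁−j₂=3  J−j₁+j₂=1  j₁+j₂+J+1=7
(j₁±m₁, j₂±m₂, J±M) = (1,4,2,1,1,3)
P² = 24/7
sum k=1..2:
  [1] −1/6 = -1/6
  [2] +1/4 = 1/4
S = 1/12
C² = P²·S² = 1/42 ; C = +0.154303

+√(1/42) = +0.154303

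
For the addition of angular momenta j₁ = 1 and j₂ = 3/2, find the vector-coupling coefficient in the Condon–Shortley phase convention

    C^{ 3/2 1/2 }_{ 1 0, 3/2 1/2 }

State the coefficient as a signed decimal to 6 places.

√[4·1!1!2!/5! · 1!1!2!1!2!1!] = √(4/15)
  +(−1)^0/∏(0,1,1,2,0,0)! = 1/2  (running 1/2)
  +(−1)^1/∏(1,0,0,1,1,1)! = -1  (running -1/2)
⟨..|..⟩ = √(4/15)·(-1/2) = -0.258199

−√(1/15) ≈ -0.258199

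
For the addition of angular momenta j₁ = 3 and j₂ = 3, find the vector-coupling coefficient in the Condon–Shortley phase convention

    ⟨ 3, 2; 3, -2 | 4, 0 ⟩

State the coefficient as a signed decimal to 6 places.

triangle: 2!·4!·4!/11! = 1152/39916800
(j±m)!: 5!·1!·1!·5!·4!·4! = 8294400
prefactor² = (2J+1)·Δ·N² = 165888/77
  k=0: +1/(0!·2!·1!·1!·3!·3!) = 1/72
  k=1: −1/(1!·1!·0!·0!·4!·4!) = -1/576
Σ = 7/576  ⇒  CG² = 165888/77·7/576² = 7/22
CG = +√(7/22) = +0.564076

+√(7/22) = +0.564076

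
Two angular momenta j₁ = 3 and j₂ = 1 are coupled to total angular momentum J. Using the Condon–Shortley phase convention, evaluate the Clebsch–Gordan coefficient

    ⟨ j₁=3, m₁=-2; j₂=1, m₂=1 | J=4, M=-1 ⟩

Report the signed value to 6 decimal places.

√[9·0!6!2!/9! · 1!5!2!0!3!5!] = √(43200/7)
  +(−1)^0/∏(0,0,5,2,1,0)! = 1/240  (running 1/240)
⟨..|..⟩ = √(43200/7)·(1/240) = +0.327327

+√(3/28) ≈ +0.327327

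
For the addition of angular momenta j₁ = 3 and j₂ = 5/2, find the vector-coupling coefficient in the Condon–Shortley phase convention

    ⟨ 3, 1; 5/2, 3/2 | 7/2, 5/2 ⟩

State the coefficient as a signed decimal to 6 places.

-0.398410  (= −√(10/63))

j₁+j₂−J=2  J+j₁−j₂=4  J−j₁+j₂=3  j₁+j₂+J+1=10
(j₁±m₁, j₂±m₂, J±M) = (4,2,4,1,6,1)
P² = 18432/35
sum k=1..2:
  [1] −1/36 = -1/36
  [2] +1/96 = 1/96
S = -5/288
C² = P²·S² = 10/63 ; C = -0.398410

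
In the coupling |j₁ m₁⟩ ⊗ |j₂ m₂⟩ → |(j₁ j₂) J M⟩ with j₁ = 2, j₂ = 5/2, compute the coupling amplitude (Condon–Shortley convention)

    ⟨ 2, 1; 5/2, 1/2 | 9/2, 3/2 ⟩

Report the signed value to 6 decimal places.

triangle: 0!×4!×5!/10! = 2880/3628800
(j±m)!: 3!×1!×3!×2!×6!×3! = 311040
prefactor² = (2J+1)×Δ×N² = 17280/7
  k=0: +1/(0!×0!×1!×3!×3!×2!) = 1/72
Σ = 1/72  ⇒  CG² = 17280/7×1/72² = 10/21
CG = +√(10/21) = +0.690066

+√(10/21) ≈ +0.690066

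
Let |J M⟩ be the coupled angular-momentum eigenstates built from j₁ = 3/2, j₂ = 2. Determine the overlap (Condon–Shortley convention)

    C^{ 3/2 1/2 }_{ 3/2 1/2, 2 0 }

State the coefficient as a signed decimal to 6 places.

triangle: 2!·1!·2!/6! = 4/720
(j±m)!: 2!·1!·2!·2!·2!·1! = 16
prefactor² = (2J+1)·Δ·N² = 16/45
  k=0: +1/(0!·2!·1!·2!·0!·0!) = 1/4
  k=1: −1/(1!·1!·0!·1!·1!·1!) = -1
Σ = -3/4  ⇒  CG² = 16/45·(-3/4)² = 1/5
CG = −√(1/5) = -0.447214

−√(1/5) = -0.447214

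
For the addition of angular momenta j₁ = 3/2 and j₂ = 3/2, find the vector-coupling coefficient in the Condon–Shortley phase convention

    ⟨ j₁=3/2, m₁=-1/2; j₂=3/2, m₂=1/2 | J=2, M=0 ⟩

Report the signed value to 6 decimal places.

-0.500000

triangle: 1!*2!*2!/6! = 4/720
(j±m)!: 1!*2!*2!*1!*2!*2! = 16
prefactor² = (2J+1)*Δ*N² = 4/9
  k=0: +1/(0!*1!*2!*2!*0!*0!) = 1/4
  k=1: −1/(1!*0!*1!*1!*1!*1!) = -1
Σ = -3/4  ⇒  CG² = 4/9*(-3/4)² = 1/4
CG = −√(1/4) = -0.500000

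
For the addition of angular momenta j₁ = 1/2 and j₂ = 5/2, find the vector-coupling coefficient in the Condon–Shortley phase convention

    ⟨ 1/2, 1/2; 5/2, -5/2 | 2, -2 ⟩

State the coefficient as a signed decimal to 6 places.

+0.912871

j₁+j₂−J=1  J+j₁−j₂=0  J−j₁+j₂=4  j₁+j₂+J+1=6
(j₁±m₁, j₂±m₂, J±M) = (1,0,0,5,0,4)
P² = 480
sum k=0..0:
  [0] +1/24 = 1/24
S = 1/24
C² = P²·S² = 5/6 ; C = +0.912871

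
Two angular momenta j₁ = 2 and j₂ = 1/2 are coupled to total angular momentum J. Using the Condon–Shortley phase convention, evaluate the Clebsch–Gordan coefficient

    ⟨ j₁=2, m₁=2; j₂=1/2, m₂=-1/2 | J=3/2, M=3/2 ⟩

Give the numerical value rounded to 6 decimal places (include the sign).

+√(4/5) = +0.894427

j₁+j₂−J=1  J+j₁−j₂=3  J−j₁+j₂=0  j₁+j₂+J+1=5
(j₁±m₁, j₂±m₂, J±M) = (4,0,0,1,3,0)
P² = 144/5
sum k=0..0:
  [0] +1/6 = 1/6
S = 1/6
C² = P²·S² = 4/5 ; C = +0.894427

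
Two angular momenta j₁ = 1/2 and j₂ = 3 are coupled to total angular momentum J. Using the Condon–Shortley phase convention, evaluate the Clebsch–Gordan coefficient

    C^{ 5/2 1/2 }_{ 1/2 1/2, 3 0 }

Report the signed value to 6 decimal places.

j₁+j₂−J=1  J+j₁−j₂=0  J−j₁+j₂=5  j₁+j₂+J+1=7
(j₁±m₁, j₂±m₂, J±M) = (1,0,3,3,3,2)
P² = 432/7
sum k=0..0:
  [0] +1/12 = 1/12
S = 1/12
C² = P²·S² = 3/7 ; C = +0.654654

+0.654654  (= +√(3/7))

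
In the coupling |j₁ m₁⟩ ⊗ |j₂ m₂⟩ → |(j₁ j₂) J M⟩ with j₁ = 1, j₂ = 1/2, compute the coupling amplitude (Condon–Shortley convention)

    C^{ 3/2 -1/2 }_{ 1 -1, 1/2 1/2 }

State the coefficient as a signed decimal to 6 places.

triangle: 0!×2!×1!/4! = 2/24
(j±m)!: 0!×2!×1!×0!×1!×2! = 4
prefactor² = (2J+1)×Δ×N² = 4/3
  k=0: +1/(0!×0!×2!×1!×0!×0!) = 1/2
Σ = 1/2  ⇒  CG² = 4/3×1/2² = 1/3
CG = +√(1/3) = +0.577350

+√(1/3) = +0.577350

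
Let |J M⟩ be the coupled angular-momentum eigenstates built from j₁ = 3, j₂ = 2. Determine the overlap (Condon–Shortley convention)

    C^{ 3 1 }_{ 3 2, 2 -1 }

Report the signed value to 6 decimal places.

triangle: 2!*4!*2!/9! = 96/362880
(j±m)!: 5!*1!*1!*3!*4!*2! = 34560
prefactor² = (2J+1)*Δ*N² = 64
  k=0: +1/(0!*2!*1!*1!*3!*1!) = 1/12
  k=1: −1/(1!*1!*0!*0!*4!*2!) = -1/48
Σ = 1/16  ⇒  CG² = 64*1/16² = 1/4
CG = +√(1/4) = +0.500000

+√(1/4) = +0.500000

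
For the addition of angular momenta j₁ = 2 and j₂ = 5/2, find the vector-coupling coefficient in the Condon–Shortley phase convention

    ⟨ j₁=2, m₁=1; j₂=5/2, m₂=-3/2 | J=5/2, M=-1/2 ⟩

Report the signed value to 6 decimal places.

√[6·2!2!3!/8! · 3!1!1!4!2!3!] = √(216/35)
  +(−1)^0/∏(0,2,1,1,1,2)! = 1/4  (running 1/4)
  +(−1)^1/∏(1,1,0,0,2,3)! = -1/12  (running 1/6)
⟨..|..⟩ = √(216/35)·(1/6) = +0.414039

+√(6/35) ≈ +0.414039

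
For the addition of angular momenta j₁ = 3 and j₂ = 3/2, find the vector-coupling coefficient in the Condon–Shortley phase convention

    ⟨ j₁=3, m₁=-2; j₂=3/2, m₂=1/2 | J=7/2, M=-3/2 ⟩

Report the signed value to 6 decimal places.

√[8·1!5!2!/9! · 1!5!2!1!2!5!] = √(6400/21)
  +(−1)^0/∏(0,1,5,2,0,0)! = 1/240  (running 1/240)
  +(−1)^1/∏(1,0,4,1,1,1)! = -1/24  (running -3/80)
⟨..|..⟩ = √(6400/21)·(-3/80) = -0.654654

−√(3/7) ≈ -0.654654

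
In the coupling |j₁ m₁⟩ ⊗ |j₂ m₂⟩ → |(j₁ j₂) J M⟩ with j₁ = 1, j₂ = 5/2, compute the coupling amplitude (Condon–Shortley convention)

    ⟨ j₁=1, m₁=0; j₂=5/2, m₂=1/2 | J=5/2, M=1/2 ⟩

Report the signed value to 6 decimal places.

-0.169031  (= −√(1/35))

j₁+j₂−J=1  J+j₁−j₂=1  J−j₁+j₂=4  j₁+j₂+J+1=7
(j₁±m₁, j₂±m₂, J±M) = (1,1,3,2,3,2)
P² = 144/35
sum k=0..1:
  [0] +1/6 = 1/6
  [1] −1/4 = -1/4
S = -1/12
C² = P²·S² = 1/35 ; C = -0.169031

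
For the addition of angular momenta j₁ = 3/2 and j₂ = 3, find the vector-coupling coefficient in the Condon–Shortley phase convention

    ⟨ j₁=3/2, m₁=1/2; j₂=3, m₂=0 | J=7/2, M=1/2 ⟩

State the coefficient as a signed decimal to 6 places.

+√(2/21) ≈ +0.308607

triangle: 1!·2!·5!/9! = 240/362880
(j±m)!: 2!·1!·3!·3!·4!·3! = 10368
prefactor² = (2J+1)·Δ·N² = 384/7
  k=0: +1/(0!·1!·1!·3!·1!·2!) = 1/12
  k=1: −1/(1!·0!·0!·2!·2!·3!) = -1/24
Σ = 1/24  ⇒  CG² = 384/7·1/24² = 2/21
CG = +√(2/21) = +0.308607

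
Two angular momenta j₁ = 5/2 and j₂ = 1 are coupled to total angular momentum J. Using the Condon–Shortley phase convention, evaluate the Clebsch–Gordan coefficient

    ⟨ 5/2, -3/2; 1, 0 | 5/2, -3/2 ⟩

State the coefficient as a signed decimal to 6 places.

j₁+j₂−J=1  J+j₁−j₂=4  J−j₁+j₂=1  j₁+j₂+J+1=7
(j₁±m₁, j₂±m₂, J±M) = (1,4,1,1,1,4)
P² = 576/35
sum k=0..1:
  [0] +1/24 = 1/24
  [1] −1/6 = -1/6
S = -1/8
C² = P²·S² = 9/35 ; C = -0.507093

−√(9/35) ≈ -0.507093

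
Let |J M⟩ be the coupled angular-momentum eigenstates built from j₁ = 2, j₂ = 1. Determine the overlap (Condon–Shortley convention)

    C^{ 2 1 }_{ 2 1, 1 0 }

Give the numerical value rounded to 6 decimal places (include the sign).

+0.408248

triangle: 1!·3!·1!/6! = 6/720
(j±m)!: 3!·1!·1!·1!·3!·1! = 36
prefactor² = (2J+1)·Δ·N² = 3/2
  k=0: +1/(0!·1!·1!·1!·2!·0!) = 1/2
  k=1: −1/(1!·0!·0!·0!·3!·1!) = -1/6
Σ = 1/3  ⇒  CG² = 3/2·1/3² = 1/6
CG = +√(1/6) = +0.408248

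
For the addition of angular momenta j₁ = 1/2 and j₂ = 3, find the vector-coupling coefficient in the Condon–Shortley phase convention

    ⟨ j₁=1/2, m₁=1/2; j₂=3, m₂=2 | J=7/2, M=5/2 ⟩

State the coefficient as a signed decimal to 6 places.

triangle: 0!·1!·6!/8! = 720/40320
(j±m)!: 1!·0!·5!·1!·6!·1! = 86400
prefactor² = (2J+1)·Δ·N² = 86400/7
  k=0: +1/(0!·0!·0!·5!·1!·1!) = 1/120
Σ = 1/120  ⇒  CG² = 86400/7·1/120² = 6/7
CG = +√(6/7) = +0.925820

+0.925820  (= +√(6/7))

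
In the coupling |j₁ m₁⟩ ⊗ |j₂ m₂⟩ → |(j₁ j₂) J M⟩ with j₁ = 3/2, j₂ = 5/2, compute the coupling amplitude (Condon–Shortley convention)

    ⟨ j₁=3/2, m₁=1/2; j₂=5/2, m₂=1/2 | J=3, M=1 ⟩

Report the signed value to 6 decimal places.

+√(1/60) ≈ +0.129099

triangle: 1!·2!·4!/8! = 48/40320
(j±m)!: 2!·1!·3!·2!·4!·2! = 1152
prefactor² = (2J+1)·Δ·N² = 48/5
  k=0: +1/(0!·1!·1!·3!·1!·1!) = 1/6
  k=1: −1/(1!·0!·0!·2!·2!·2!) = -1/8
Σ = 1/24  ⇒  CG² = 48/5·1/24² = 1/60
CG = +√(1/60) = +0.129099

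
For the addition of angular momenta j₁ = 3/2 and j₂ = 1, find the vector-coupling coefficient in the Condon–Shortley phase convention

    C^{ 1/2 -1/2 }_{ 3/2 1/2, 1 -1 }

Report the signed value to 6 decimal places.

j₁+j₂−J=2  J+j₁−j₂=1  J−j₁+j₂=0  j₁+j₂+J+1=4
(j₁±m₁, j₂±m₂, J±M) = (2,1,0,2,0,1)
P² = 2/3
sum k=0..0:
  [0] +1/2 = 1/2
S = 1/2
C² = P²·S² = 1/6 ; C = +0.408248

+√(1/6) ≈ +0.408248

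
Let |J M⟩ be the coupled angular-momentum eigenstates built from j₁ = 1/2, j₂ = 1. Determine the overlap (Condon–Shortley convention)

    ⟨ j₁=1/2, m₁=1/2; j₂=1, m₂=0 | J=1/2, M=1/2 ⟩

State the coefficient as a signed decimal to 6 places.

+√(1/3) ≈ +0.577350

√[2·1!0!1!/3! · 1!0!1!1!1!0!] = √(1/3)
  +(−1)^0/∏(0,1,0,1,0,0)! = 1  (running 1)
⟨..|..⟩ = √(1/3)·(1) = +0.577350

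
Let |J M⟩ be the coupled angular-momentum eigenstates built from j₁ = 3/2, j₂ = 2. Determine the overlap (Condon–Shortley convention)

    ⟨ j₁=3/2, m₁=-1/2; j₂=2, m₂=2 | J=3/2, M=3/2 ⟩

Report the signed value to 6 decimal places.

+√(2/5) ≈ +0.632456

j₁+j₂−J=2  J+j₁−j₂=1  J−j₁+j₂=2  j₁+j₂+J+1=6
(j₁±m₁, j₂±m₂, J±M) = (1,2,4,0,3,0)
P² = 32/5
sum k=2..2:
  [2] +1/4 = 1/4
S = 1/4
C² = P²·S² = 2/5 ; C = +0.632456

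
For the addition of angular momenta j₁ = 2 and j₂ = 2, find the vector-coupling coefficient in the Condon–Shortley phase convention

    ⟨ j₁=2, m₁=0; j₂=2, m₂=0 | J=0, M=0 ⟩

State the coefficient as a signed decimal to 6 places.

+0.447214  (= +√(1/5))

j₁+j₂−J=4  J+j₁−j₂=0  J−j₁+j₂=0  j₁+j₂+J+1=5
(j₁±m₁, j₂±m₂, J±M) = (2,2,2,2,0,0)
P² = 16/5
sum k=2..2:
  [2] +1/4 = 1/4
S = 1/4
C² = P²·S² = 1/5 ; C = +0.447214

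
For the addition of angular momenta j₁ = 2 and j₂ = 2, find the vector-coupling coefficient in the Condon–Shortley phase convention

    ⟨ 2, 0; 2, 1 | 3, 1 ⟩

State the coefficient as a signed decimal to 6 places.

triangle: 1!×3!×3!/8! = 36/40320
(j±m)!: 2!×2!×3!×1!×4!×2! = 1152
prefactor² = (2J+1)×Δ×N² = 36/5
  k=0: +1/(0!×1!×2!×3!×1!×0!) = 1/12
  k=1: −1/(1!×0!×1!×2!×2!×1!) = -1/4
Σ = -1/6  ⇒  CG² = 36/5×(-1/6)² = 1/5
CG = −√(1/5) = -0.447214

−√(1/5) = -0.447214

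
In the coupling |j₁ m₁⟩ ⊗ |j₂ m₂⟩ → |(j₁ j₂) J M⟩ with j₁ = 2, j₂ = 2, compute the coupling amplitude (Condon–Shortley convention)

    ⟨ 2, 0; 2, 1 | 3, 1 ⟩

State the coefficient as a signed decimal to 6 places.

−√(1/5) = -0.447214

√[7·1!3!3!/8! · 2!2!3!1!4!2!] = √(36/5)
  +(−1)^0/∏(0,1,2,3,1,0)! = 1/12  (running 1/12)
  +(−1)^1/∏(1,0,1,2,2,1)! = -1/4  (running -1/6)
⟨..|..⟩ = √(36/5)·(-1/6) = -0.447214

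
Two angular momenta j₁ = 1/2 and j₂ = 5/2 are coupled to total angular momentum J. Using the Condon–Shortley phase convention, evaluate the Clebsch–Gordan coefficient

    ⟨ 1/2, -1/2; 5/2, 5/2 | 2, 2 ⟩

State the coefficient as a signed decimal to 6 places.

-0.912871  (= −√(5/6))

triangle: 1!×0!×4!/6! = 24/720
(j±m)!: 0!×1!×5!×0!×4!×0! = 2880
prefactor² = (2J+1)×Δ×N² = 480
  k=1: −1/(1!×0!×0!×4!×0!×0!) = -1/24
Σ = -1/24  ⇒  CG² = 480×(-1/24)² = 5/6
CG = −√(5/6) = -0.912871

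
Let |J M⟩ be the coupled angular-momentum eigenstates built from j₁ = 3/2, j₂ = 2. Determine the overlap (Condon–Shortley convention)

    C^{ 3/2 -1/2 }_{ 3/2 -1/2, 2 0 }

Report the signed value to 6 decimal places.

−√(1/5) = -0.447214

j₁+j₂−J=2  J+j₁−j₂=1  J−j₁+j₂=2  j₁+j₂+J+1=6
(j₁±m₁, j₂±m₂, J±M) = (1,2,2,2,1,2)
P² = 16/45
sum k=1..2:
  [1] −1/1 = -1
  [2] +1/4 = 1/4
S = -3/4
C² = P²·S² = 1/5 ; C = -0.447214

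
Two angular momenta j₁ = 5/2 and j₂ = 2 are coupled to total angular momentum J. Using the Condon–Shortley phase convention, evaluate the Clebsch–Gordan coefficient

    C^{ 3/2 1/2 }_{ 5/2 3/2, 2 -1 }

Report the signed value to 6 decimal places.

triangle: 3!·2!·1!/7! = 12/5040
(j±m)!: 4!·1!·1!·3!·2!·1! = 288
prefactor² = (2J+1)·Δ·N² = 96/35
  k=0: +1/(0!·3!·1!·1!·1!·0!) = 1/6
  k=1: −1/(1!·2!·0!·0!·2!·1!) = -1/4
Σ = -1/12  ⇒  CG² = 96/35·(-1/12)² = 2/105
CG = −√(2/105) = -0.138013

−√(2/105) ≈ -0.138013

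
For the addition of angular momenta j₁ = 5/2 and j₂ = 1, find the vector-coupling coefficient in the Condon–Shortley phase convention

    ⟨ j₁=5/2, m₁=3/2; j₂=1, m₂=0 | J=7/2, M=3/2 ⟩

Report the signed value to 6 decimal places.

√[8·0!5!2!/8! · 4!1!1!1!5!2!] = √(1920/7)
  +(−1)^0/∏(0,0,1,1,4,1)! = 1/24  (running 1/24)
⟨..|..⟩ = √(1920/7)·(1/24) = +0.690066

+0.690066  (= +√(10/21))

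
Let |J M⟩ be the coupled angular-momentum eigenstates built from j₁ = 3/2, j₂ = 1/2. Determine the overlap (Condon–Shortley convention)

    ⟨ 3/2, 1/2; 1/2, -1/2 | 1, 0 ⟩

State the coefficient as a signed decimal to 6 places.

+0.707107

j₁+j₂−J=1  J+j₁−j₂=2  J−j₁+j₂=0  j₁+j₂+J+1=4
(j₁±m₁, j₂±m₂, J±M) = (2,1,0,1,1,1)
P² = 1/2
sum k=0..0:
  [0] +1/1 = 1
S = 1
C² = P²·S² = 1/2 ; C = +0.707107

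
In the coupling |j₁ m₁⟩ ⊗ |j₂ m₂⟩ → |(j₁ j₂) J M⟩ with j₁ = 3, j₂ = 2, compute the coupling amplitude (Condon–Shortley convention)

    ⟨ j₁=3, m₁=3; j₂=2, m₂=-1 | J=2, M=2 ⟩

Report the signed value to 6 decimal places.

+0.597614

√[5·3!3!1!/8! · 6!0!1!3!4!0!] = √(3240/7)
  +(−1)^0/∏(0,3,0,1,3,0)! = 1/36  (running 1/36)
⟨..|..⟩ = √(3240/7)·(1/36) = +0.597614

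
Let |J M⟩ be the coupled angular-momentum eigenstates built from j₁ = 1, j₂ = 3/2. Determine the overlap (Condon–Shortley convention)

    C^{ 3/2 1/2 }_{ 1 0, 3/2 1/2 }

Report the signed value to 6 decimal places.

−√(1/15) = -0.258199

√[4·1!1!2!/5! · 1!1!2!1!2!1!] = √(4/15)
  +(−1)^0/∏(0,1,1,2,0,0)! = 1/2  (running 1/2)
  +(−1)^1/∏(1,0,0,1,1,1)! = -1  (running -1/2)
⟨..|..⟩ = √(4/15)·(-1/2) = -0.258199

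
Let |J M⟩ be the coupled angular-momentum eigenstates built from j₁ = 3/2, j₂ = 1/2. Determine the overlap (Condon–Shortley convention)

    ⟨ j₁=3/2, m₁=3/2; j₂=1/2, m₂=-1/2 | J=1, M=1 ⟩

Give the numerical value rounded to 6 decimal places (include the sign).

√[3·1!2!0!/4! · 3!0!0!1!2!0!] = √(3)
  +(−1)^0/∏(0,1,0,0,2,0)! = 1/2  (running 1/2)
⟨..|..⟩ = √(3)·(1/2) = +0.866025

+0.866025  (= +√(3/4))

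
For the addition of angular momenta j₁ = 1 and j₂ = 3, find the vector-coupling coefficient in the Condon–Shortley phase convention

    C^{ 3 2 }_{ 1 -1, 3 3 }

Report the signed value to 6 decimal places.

−√(1/4) = -0.500000

√[7·1!1!5!/8! · 0!2!6!0!5!1!] = √(3600)
  +(−1)^1/∏(1,0,1,5,0,0)! = -1/120  (running -1/120)
⟨..|..⟩ = √(3600)·(-1/120) = -0.500000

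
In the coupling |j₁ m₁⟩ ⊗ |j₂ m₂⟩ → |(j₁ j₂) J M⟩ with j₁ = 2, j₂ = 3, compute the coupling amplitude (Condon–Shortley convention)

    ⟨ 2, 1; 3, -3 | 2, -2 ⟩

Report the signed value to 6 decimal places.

√[5·3!1!3!/8! · 3!1!0!6!0!4!] = √(3240/7)
  +(−1)^0/∏(0,3,1,0,0,3)! = 1/36  (running 1/36)
⟨..|..⟩ = √(3240/7)·(1/36) = +0.597614

+0.597614  (= +√(5/14))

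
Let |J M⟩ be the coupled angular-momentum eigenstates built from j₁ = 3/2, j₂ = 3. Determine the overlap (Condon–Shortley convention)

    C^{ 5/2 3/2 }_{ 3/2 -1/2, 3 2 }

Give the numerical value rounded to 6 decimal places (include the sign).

+0.267261  (= +√(1/14))

j₁+j₂−J=2  J+j₁−j₂=1  J−j₁+j₂=4  j₁+j₂+J+1=8
(j₁±m₁, j₂±m₂, J±M) = (1,2,5,1,4,1)
P² = 288/7
sum k=1..2:
  [1] −1/24 = -1/24
  [2] +1/12 = 1/12
S = 1/24
C² = P²·S² = 1/14 ; C = +0.267261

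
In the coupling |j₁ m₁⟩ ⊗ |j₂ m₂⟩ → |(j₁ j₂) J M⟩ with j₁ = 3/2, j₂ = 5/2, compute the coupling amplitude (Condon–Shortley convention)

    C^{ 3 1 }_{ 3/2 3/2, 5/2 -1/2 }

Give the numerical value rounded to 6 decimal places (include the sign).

+√(9/20) ≈ +0.670820

√[7·1!2!4!/8! · 3!0!2!3!4!2!] = √(144/5)
  +(−1)^0/∏(0,1,0,2,2,2)! = 1/8  (running 1/8)
⟨..|..⟩ = √(144/5)·(1/8) = +0.670820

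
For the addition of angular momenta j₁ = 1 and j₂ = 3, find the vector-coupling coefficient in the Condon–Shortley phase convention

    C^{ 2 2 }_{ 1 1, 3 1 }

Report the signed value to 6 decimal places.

+√(1/21) = +0.218218

√[5·2!0!4!/7! · 2!0!4!2!4!0!] = √(768/7)
  +(−1)^0/∏(0,2,0,4,0,0)! = 1/48  (running 1/48)
⟨..|..⟩ = √(768/7)·(1/48) = +0.218218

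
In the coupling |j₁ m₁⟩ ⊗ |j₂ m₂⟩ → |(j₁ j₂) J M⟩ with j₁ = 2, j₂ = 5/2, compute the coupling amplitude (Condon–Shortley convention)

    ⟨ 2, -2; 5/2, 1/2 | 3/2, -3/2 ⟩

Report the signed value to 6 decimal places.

-0.338062

√[4·3!1!2!/7! · 0!4!3!2!0!3!] = √(576/35)
  +(−1)^3/∏(3,0,1,0,0,2)! = -1/12  (running -1/12)
⟨..|..⟩ = √(576/35)·(-1/12) = -0.338062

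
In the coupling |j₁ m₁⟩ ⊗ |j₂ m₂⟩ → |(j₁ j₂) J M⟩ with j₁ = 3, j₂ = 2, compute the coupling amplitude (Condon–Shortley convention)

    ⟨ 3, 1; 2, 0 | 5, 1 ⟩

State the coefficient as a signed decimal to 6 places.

triangle: 0!*6!*4!/11! = 17280/39916800
(j±m)!: 4!*2!*2!*2!*6!*4! = 3317760
prefactor² = (2J+1)*Δ*N² = 110592/7
  k=0: +1/(0!*0!*2!*2!*4!*2!) = 1/192
Σ = 1/192  ⇒  CG² = 110592/7*1/192² = 3/7
CG = +√(3/7) = +0.654654

+√(3/7) = +0.654654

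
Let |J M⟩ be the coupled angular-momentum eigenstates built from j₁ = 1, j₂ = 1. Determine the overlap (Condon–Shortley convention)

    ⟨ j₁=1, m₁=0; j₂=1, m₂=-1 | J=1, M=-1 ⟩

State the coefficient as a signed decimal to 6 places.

+√(1/2) ≈ +0.707107

j₁+j₂−J=1  J+j₁−j₂=1  J−j₁+j₂=1  j₁+j₂+J+1=4
(j₁±m₁, j₂±m₂, J±M) = (1,1,0,2,0,2)
P² = 1/2
sum k=0..0:
  [0] +1/1 = 1
S = 1
C² = P²·S² = 1/2 ; C = +0.707107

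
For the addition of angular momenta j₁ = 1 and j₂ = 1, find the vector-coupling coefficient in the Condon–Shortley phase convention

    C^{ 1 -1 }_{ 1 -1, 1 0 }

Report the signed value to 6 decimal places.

√[3·1!1!1!/4! · 0!2!1!1!0!2!] = √(1/2)
  +(−1)^1/∏(1,0,1,0,0,1)! = -1  (running -1)
⟨..|..⟩ = √(1/2)·(-1) = -0.707107

−√(1/2) ≈ -0.707107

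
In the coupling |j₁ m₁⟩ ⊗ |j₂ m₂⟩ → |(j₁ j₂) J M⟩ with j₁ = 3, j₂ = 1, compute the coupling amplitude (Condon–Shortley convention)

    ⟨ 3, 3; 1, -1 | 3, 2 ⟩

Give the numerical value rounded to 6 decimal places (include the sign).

+√(1/4) ≈ +0.500000

triangle: 1!*5!*1!/8! = 120/40320
(j±m)!: 6!*0!*0!*2!*5!*1! = 172800
prefactor² = (2J+1)*Δ*N² = 3600
  k=0: +1/(0!*1!*0!*0!*5!*1!) = 1/120
Σ = 1/120  ⇒  CG² = 3600*1/120² = 1/4
CG = +√(1/4) = +0.500000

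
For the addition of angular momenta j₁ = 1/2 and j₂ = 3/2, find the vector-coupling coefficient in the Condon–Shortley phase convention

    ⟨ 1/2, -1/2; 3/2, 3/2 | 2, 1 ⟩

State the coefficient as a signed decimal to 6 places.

j₁+j₂−J=0  J+j₁−j₂=1  J−j₁+j₂=3  j₁+j₂+J+1=5
(j₁±m₁, j₂±m₂, J±M) = (0,1,3,0,3,1)
P² = 9
sum k=0..0:
  [0] +1/6 = 1/6
S = 1/6
C² = P²·S² = 1/4 ; C = +0.500000

+0.500000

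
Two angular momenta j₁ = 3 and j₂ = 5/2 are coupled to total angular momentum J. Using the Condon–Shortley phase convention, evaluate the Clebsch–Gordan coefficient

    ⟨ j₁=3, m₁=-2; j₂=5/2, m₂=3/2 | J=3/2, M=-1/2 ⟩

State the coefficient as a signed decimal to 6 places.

-0.218218  (= −√(1/21))

j₁+j₂−J=4  J+j₁−j₂=2  J−j₁+j₂=1  j₁+j₂+J+1=8
(j₁±m₁, j₂±m₂, J±M) = (1,5,4,1,1,2)
P² = 192/7
sum k=3..4:
  [3] −1/12 = -1/12
  [4] +1/24 = 1/24
S = -1/24
C² = P²·S² = 1/21 ; C = -0.218218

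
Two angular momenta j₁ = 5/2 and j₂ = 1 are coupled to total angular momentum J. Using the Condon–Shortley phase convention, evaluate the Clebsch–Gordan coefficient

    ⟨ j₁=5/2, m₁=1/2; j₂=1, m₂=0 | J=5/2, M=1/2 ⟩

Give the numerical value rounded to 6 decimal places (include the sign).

+√(1/35) ≈ +0.169031

√[6·1!4!1!/7! · 3!2!1!1!3!2!] = √(144/35)
  +(−1)^0/∏(0,1,2,1,2,0)! = 1/4  (running 1/4)
  +(−1)^1/∏(1,0,1,0,3,1)! = -1/6  (running 1/12)
⟨..|..⟩ = √(144/35)·(1/12) = +0.169031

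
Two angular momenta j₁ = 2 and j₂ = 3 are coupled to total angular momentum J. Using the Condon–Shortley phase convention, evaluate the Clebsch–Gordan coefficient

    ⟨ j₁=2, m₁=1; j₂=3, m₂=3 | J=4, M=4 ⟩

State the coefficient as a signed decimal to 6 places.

-0.774597  (= −√(3/5))

j₁+j₂−J=1  J+j₁−j₂=3  J−j₁+j₂=5  j₁+j₂+J+1=10
(j₁±m₁, j₂±m₂, J±M) = (3,1,6,0,8,0)
P² = 311040
sum k=1..1:
  [1] −1/720 = -1/720
S = -1/720
C² = P²·S² = 3/5 ; C = -0.774597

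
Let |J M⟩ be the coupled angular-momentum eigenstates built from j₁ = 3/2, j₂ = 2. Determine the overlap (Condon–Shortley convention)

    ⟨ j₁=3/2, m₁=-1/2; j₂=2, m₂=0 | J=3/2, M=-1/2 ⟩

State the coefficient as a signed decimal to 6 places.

−√(1/5) = -0.447214

√[4·2!1!2!/6! · 1!2!2!2!1!2!] = √(16/45)
  +(−1)^1/∏(1,1,1,1,0,1)! = -1  (running -1)
  +(−1)^2/∏(2,0,0,0,1,2)! = 1/4  (running -3/4)
⟨..|..⟩ = √(16/45)·(-3/4) = -0.447214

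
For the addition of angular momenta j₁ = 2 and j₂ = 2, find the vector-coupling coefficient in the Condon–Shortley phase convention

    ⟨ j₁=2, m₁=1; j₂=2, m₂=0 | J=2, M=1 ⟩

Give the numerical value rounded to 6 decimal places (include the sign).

√[5·2!2!2!/7! · 3!1!2!2!3!1!] = √(8/7)
  +(−1)^0/∏(0,2,1,2,1,0)! = 1/4  (running 1/4)
  +(−1)^1/∏(1,1,0,1,2,1)! = -1/2  (running -1/4)
⟨..|..⟩ = √(8/7)·(-1/4) = -0.267261

−√(1/14) ≈ -0.267261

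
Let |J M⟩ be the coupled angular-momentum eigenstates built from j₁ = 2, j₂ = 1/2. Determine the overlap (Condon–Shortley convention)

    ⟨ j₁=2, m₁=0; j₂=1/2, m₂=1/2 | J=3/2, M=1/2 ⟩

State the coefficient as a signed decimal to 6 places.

-0.632456

√[4·1!3!0!/5! · 2!2!1!0!2!1!] = √(8/5)
  +(−1)^1/∏(1,0,1,0,2,0)! = -1/2  (running -1/2)
⟨..|..⟩ = √(8/5)·(-1/2) = -0.632456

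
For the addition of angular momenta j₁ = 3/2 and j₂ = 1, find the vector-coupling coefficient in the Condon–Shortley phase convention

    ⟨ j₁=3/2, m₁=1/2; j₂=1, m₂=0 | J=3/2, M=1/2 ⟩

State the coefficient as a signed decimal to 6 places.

√[4·1!2!1!/5! · 2!1!1!1!2!1!] = √(4/15)
  +(−1)^0/∏(0,1,1,1,1,0)! = 1  (running 1)
  +(−1)^1/∏(1,0,0,0,2,1)! = -1/2  (running 1/2)
⟨..|..⟩ = √(4/15)·(1/2) = +0.258199

+0.258199  (= +√(1/15))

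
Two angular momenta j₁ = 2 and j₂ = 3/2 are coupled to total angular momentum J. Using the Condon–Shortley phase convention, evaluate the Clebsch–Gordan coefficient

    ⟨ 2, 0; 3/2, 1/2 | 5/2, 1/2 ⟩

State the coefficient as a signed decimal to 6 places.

j₁+j₂−J=1  J+j₁−j₂=3  J−j₁+j₂=2  j₁+j₂+J+1=7
(j₁±m₁, j₂±m₂, J±M) = (2,2,2,1,3,2)
P² = 48/35
sum k=0..1:
  [0] +1/4 = 1/4
  [1] −1/2 = -1/2
S = -1/4
C² = P²·S² = 3/35 ; C = -0.292770

-0.292770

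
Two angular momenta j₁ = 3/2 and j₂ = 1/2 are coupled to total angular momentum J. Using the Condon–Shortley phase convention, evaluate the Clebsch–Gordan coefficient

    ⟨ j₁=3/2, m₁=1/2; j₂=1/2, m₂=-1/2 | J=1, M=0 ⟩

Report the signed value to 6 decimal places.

√[3·1!2!0!/4! · 2!1!0!1!1!1!] = √(1/2)
  +(−1)^0/∏(0,1,1,0,1,0)! = 1  (running 1)
⟨..|..⟩ = √(1/2)·(1) = +0.707107

+√(1/2) ≈ +0.707107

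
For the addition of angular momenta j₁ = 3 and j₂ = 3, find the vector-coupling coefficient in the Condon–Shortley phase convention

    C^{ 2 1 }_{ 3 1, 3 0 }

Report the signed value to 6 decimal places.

+0.154303

triangle: 4!×2!×2!/9! = 96/362880
(j±m)!: 4!×2!×3!×3!×3!×1! = 10368
prefactor² = (2J+1)×Δ×N² = 96/7
  k=1: −1/(1!×3!×1!×2!×1!×0!) = -1/12
  k=2: +1/(2!×2!×0!×1!×2!×1!) = 1/8
Σ = 1/24  ⇒  CG² = 96/7×1/24² = 1/42
CG = +√(1/42) = +0.154303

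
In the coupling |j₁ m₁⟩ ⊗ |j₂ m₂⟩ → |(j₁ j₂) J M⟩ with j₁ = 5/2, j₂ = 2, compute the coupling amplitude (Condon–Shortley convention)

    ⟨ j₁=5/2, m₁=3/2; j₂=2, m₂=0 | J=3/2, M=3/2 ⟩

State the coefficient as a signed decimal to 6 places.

triangle: 3!*2!*1!/7! = 12/5040
(j±m)!: 4!*1!*2!*2!*3!*0! = 576
prefactor² = (2J+1)*Δ*N² = 192/35
  k=1: −1/(1!*2!*0!*1!*2!*0!) = -1/4
Σ = -1/4  ⇒  CG² = 192/35*(-1/4)² = 12/35
CG = −√(12/35) = -0.585540

−√(12/35) = -0.585540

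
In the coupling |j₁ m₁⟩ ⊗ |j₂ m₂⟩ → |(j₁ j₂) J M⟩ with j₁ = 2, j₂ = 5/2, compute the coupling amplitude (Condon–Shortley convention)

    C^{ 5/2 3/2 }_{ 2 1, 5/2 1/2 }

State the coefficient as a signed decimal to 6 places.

triangle: 2!*2!*3!/8! = 24/40320
(j±m)!: 3!*1!*3!*2!*4!*1! = 1728
prefactor² = (2J+1)*Δ*N² = 216/35
  k=0: +1/(0!*2!*1!*3!*1!*0!) = 1/12
  k=1: −1/(1!*1!*0!*2!*2!*1!) = -1/4
Σ = -1/6  ⇒  CG² = 216/35*(-1/6)² = 6/35
CG = −√(6/35) = -0.414039

−√(6/35) ≈ -0.414039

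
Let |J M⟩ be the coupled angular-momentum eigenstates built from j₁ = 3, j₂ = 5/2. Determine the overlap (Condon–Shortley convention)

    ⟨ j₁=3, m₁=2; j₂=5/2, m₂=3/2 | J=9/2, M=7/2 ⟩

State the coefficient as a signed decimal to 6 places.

√[10·1!5!4!/11! · 5!1!4!1!8!1!] = √(921600/11)
  +(−1)^0/∏(0,1,1,4,4,0)! = 1/576  (running 1/576)
  +(−1)^1/∏(1,0,0,3,5,1)! = -1/720  (running 1/2880)
⟨..|..⟩ = √(921600/11)·(1/2880) = +0.100504

+√(1/99) = +0.100504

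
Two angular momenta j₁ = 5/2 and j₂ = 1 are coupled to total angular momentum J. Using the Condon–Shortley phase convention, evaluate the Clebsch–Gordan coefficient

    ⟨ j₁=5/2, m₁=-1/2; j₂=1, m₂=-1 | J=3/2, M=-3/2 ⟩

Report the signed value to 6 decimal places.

+0.258199

j₁+j₂−J=2  J+j₁−j₂=3  J−j₁+j₂=0  j₁+j₂+J+1=6
(j₁±m₁, j₂±m₂, J±M) = (2,3,0,2,0,3)
P² = 48/5
sum k=0..0:
  [0] +1/12 = 1/12
S = 1/12
C² = P²·S² = 1/15 ; C = +0.258199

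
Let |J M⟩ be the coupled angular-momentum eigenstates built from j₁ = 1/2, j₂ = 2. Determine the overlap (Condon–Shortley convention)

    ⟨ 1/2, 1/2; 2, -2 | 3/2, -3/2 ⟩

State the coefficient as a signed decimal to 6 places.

j₁+j₂−J=1  J+j₁−j₂=0  J−j₁+j₂=3  j₁+j₂+J+1=5
(j₁±m₁, j₂±m₂, J±M) = (1,0,0,4,0,3)
P² = 144/5
sum k=0..0:
  [0] +1/6 = 1/6
S = 1/6
C² = P²·S² = 4/5 ; C = +0.894427

+√(4/5) = +0.894427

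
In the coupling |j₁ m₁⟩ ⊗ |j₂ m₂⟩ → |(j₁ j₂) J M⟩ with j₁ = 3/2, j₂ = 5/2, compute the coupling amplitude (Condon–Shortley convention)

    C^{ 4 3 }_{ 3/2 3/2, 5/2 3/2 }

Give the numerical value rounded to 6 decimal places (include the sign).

j₁+j₂−J=0  J+j₁−j₂=3  J−j₁+j₂=5  j₁+j₂+J+1=9
(j₁±m₁, j₂±m₂, J±M) = (3,0,4,1,7,1)
P² = 12960
sum k=0..0:
  [0] +1/144 = 1/144
S = 1/144
C² = P²·S² = 5/8 ; C = +0.790569

+0.790569  (= +√(5/8))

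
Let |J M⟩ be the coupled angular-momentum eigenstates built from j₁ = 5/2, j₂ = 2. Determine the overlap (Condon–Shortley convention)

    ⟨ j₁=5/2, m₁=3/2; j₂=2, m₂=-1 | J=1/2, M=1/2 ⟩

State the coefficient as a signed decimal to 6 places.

j₁+j₂−J=4  J+j₁−j₂=1  J−j₁+j₂=0  j₁+j₂+J+1=6
(j₁±m₁, j₂±m₂, J±M) = (4,1,1,3,1,0)
P² = 48/5
sum k=1..1:
  [1] −1/6 = -1/6
S = -1/6
C² = P²·S² = 4/15 ; C = -0.516398

−√(4/15) ≈ -0.516398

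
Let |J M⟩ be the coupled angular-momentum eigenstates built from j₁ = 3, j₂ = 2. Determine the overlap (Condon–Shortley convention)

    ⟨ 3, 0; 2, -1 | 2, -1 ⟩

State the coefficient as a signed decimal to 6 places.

j₁+j₂−J=3  J+j₁−j₂=3  J−j₁+j₂=1  j₁+j₂+J+1=8
(j₁±m₁, j₂±m₂, J±M) = (3,3,1,3,1,3)
P² = 81/14
sum k=0..1:
  [0] +1/36 = 1/36
  [1] −1/4 = -1/4
S = -2/9
C² = P²·S² = 2/7 ; C = -0.534522

−√(2/7) ≈ -0.534522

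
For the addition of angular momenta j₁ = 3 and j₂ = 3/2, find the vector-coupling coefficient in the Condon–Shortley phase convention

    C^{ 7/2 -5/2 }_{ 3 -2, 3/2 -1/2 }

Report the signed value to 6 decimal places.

√[8·1!5!2!/9! · 1!5!1!2!1!6!] = √(6400/7)
  +(−1)^0/∏(0,1,5,1,0,1)! = 1/120  (running 1/120)
  +(−1)^1/∏(1,0,4,0,1,2)! = -1/48  (running -1/80)
⟨..|..⟩ = √(6400/7)·(-1/80) = -0.377964

−√(1/7) = -0.377964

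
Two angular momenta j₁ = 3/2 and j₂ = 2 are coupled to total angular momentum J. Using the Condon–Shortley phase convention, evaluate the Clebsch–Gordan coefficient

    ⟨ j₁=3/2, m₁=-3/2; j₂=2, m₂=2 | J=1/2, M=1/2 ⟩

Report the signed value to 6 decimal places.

j₁+j₂−J=3  J+j₁−j₂=0  J−j₁+j₂=1  j₁+j₂+J+1=5
(j₁±m₁, j₂±m₂, J±M) = (0,3,4,0,1,0)
P² = 72/5
sum k=3..3:
  [3] −1/6 = -1/6
S = -1/6
C² = P²·S² = 2/5 ; C = -0.632456

−√(2/5) = -0.632456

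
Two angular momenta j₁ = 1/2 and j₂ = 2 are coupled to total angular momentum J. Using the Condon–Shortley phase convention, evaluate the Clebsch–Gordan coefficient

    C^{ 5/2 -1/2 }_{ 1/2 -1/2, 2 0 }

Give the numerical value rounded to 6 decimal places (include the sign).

+√(3/5) ≈ +0.774597

√[6·0!1!4!/6! · 0!1!2!2!2!3!] = √(48/5)
  +(−1)^0/∏(0,0,1,2,0,2)! = 1/4  (running 1/4)
⟨..|..⟩ = √(48/5)·(1/4) = +0.774597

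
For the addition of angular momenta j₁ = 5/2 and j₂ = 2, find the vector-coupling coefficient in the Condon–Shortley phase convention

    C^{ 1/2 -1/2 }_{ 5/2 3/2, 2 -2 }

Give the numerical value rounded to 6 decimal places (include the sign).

j₁+j₂−J=4  J+j₁−j₂=1  J−j₁+j₂=0  j₁+j₂+J+1=6
(j₁±m₁, j₂±m₂, J±M) = (4,1,0,4,0,1)
P² = 192/5
sum k=0..0:
  [0] +1/24 = 1/24
S = 1/24
C² = P²·S² = 1/15 ; C = +0.258199

+0.258199  (= +√(1/15))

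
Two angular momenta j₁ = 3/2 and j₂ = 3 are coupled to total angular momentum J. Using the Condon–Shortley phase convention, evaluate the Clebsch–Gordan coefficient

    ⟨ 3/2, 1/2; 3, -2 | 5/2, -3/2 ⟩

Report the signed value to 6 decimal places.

+0.267261

√[6·2!1!4!/8! · 2!1!1!5!1!4!] = √(288/7)
  +(−1)^0/∏(0,2,1,1,0,3)! = 1/12  (running 1/12)
  +(−1)^1/∏(1,1,0,0,1,4)! = -1/24  (running 1/24)
⟨..|..⟩ = √(288/7)·(1/24) = +0.267261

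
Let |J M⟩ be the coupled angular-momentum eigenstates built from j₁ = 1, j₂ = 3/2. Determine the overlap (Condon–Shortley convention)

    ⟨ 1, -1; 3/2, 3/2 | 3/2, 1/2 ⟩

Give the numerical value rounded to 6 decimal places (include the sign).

-0.632456  (= −√(2/5))

triangle: 1!×1!×2!/5! = 2/120
(j±m)!: 0!×2!×3!×0!×2!×1! = 24
prefactor² = (2J+1)×Δ×N² = 8/5
  k=1: −1/(1!×0!×1!×2!×0!×0!) = -1/2
Σ = -1/2  ⇒  CG² = 8/5×(-1/2)² = 2/5
CG = −√(2/5) = -0.632456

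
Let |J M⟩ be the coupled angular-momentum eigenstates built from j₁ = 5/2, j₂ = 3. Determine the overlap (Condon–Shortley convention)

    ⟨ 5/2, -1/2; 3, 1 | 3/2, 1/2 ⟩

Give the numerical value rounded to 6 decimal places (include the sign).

-0.097590  (= −√(1/105))

√[4·4!1!2!/8! · 2!3!4!2!2!1!] = √(192/35)
  +(−1)^2/∏(2,2,1,2,0,0)! = 1/8  (running 1/8)
  +(−1)^3/∏(3,1,0,1,1,1)! = -1/6  (running -1/24)
⟨..|..⟩ = √(192/35)·(-1/24) = -0.097590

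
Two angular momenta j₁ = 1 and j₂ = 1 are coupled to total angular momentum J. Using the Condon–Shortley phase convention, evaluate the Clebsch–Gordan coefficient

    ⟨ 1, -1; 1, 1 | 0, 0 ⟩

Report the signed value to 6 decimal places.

√[1·2!0!0!/3! · 0!2!2!0!0!0!] = √(4/3)
  +(−1)^2/∏(2,0,0,0,0,0)! = 1/2  (running 1/2)
⟨..|..⟩ = √(4/3)·(1/2) = +0.577350

+√(1/3) = +0.577350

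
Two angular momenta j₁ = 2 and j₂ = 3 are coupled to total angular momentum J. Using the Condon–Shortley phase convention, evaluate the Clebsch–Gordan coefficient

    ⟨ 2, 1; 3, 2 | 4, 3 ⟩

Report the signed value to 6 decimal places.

triangle: 1!×3!×5!/10! = 720/3628800
(j±m)!: 3!×1!×5!×1!×7!×1! = 3628800
prefactor² = (2J+1)×Δ×N² = 6480
  k=0: +1/(0!×1!×1!×5!×2!×0!) = 1/240
  k=1: −1/(1!×0!×0!×4!×3!×1!) = -1/144
Σ = -1/360  ⇒  CG² = 6480×(-1/360)² = 1/20
CG = −√(1/20) = -0.223607

−√(1/20) ≈ -0.223607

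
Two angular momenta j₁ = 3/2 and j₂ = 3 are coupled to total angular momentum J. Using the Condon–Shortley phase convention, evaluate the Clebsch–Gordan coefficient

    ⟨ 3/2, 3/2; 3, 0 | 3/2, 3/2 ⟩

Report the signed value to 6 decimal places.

+√(1/35) ≈ +0.169031

j₁+j₂−J=3  J+j₁−j₂=0  J−j₁+j₂=3  j₁+j₂+J+1=7
(j₁±m₁, j₂±m₂, J±M) = (3,0,3,3,3,0)
P² = 1296/35
sum k=0..0:
  [0] +1/36 = 1/36
S = 1/36
C² = P²·S² = 1/35 ; C = +0.169031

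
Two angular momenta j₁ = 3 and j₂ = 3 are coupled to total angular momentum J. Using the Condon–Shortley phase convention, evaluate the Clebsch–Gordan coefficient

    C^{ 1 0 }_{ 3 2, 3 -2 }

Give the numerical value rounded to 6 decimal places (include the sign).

j₁+j₂−J=5  J+j₁−j₂=1  J−j₁+j₂=1  j₁+j₂+J+1=8
(j₁±m₁, j₂±m₂, J±M) = (5,1,1,5,1,1)
P² = 900/7
sum k=0..1:
  [0] +1/120 = 1/120
  [1] −1/24 = -1/24
S = -1/30
C² = P²·S² = 1/7 ; C = -0.377964

-0.377964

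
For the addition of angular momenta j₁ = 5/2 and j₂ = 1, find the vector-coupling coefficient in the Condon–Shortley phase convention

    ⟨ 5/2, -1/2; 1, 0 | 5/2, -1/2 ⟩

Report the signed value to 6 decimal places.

−√(1/35) ≈ -0.169031

√[6·1!4!1!/7! · 2!3!1!1!2!3!] = √(144/35)
  +(−1)^0/∏(0,1,3,1,1,0)! = 1/6  (running 1/6)
  +(−1)^1/∏(1,0,2,0,2,1)! = -1/4  (running -1/12)
⟨..|..⟩ = √(144/35)·(-1/12) = -0.169031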